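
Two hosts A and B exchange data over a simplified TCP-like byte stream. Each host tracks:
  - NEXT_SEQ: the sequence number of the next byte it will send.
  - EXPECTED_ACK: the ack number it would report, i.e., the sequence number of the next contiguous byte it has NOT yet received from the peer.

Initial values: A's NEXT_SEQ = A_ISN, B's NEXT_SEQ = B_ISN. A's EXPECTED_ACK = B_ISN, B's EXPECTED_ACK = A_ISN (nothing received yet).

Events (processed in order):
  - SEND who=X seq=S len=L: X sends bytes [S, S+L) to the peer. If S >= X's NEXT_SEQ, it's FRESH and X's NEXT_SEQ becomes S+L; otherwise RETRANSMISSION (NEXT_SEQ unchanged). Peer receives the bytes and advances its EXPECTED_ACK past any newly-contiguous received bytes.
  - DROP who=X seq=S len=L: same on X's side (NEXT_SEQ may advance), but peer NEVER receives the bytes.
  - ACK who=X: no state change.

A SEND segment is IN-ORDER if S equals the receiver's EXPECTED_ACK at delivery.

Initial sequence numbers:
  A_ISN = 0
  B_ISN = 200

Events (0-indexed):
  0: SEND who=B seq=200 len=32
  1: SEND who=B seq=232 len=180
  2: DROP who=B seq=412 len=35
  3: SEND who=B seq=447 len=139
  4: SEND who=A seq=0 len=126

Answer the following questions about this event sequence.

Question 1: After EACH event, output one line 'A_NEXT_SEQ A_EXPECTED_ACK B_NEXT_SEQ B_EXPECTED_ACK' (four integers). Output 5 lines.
0 232 232 0
0 412 412 0
0 412 447 0
0 412 586 0
126 412 586 126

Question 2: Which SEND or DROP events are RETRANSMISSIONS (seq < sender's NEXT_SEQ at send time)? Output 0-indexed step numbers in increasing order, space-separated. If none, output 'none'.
Answer: none

Derivation:
Step 0: SEND seq=200 -> fresh
Step 1: SEND seq=232 -> fresh
Step 2: DROP seq=412 -> fresh
Step 3: SEND seq=447 -> fresh
Step 4: SEND seq=0 -> fresh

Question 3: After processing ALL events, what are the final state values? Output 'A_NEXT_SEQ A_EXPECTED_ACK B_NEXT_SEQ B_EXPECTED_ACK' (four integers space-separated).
Answer: 126 412 586 126

Derivation:
After event 0: A_seq=0 A_ack=232 B_seq=232 B_ack=0
After event 1: A_seq=0 A_ack=412 B_seq=412 B_ack=0
After event 2: A_seq=0 A_ack=412 B_seq=447 B_ack=0
After event 3: A_seq=0 A_ack=412 B_seq=586 B_ack=0
After event 4: A_seq=126 A_ack=412 B_seq=586 B_ack=126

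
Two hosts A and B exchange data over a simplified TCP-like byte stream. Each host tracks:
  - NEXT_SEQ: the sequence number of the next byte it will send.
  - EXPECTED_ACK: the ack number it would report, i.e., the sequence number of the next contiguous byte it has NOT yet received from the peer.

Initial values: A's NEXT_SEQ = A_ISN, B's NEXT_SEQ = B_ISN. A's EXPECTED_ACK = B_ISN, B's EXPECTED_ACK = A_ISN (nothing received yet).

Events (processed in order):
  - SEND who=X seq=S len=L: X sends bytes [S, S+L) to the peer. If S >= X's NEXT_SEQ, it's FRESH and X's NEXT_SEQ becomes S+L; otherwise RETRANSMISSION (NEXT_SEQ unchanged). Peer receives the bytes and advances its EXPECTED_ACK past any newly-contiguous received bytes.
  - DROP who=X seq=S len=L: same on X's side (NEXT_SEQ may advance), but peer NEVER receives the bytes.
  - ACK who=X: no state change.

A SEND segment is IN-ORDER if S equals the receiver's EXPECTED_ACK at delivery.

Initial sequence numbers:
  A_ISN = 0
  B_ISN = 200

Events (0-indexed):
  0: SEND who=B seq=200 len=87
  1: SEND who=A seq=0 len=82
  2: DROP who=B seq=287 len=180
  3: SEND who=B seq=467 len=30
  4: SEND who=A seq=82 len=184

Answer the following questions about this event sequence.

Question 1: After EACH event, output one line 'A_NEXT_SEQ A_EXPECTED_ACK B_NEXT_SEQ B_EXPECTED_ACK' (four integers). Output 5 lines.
0 287 287 0
82 287 287 82
82 287 467 82
82 287 497 82
266 287 497 266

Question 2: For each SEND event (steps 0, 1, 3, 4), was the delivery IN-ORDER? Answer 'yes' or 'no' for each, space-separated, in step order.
Step 0: SEND seq=200 -> in-order
Step 1: SEND seq=0 -> in-order
Step 3: SEND seq=467 -> out-of-order
Step 4: SEND seq=82 -> in-order

Answer: yes yes no yes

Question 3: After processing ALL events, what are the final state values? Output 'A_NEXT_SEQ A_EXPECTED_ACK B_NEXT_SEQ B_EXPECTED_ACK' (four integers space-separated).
After event 0: A_seq=0 A_ack=287 B_seq=287 B_ack=0
After event 1: A_seq=82 A_ack=287 B_seq=287 B_ack=82
After event 2: A_seq=82 A_ack=287 B_seq=467 B_ack=82
After event 3: A_seq=82 A_ack=287 B_seq=497 B_ack=82
After event 4: A_seq=266 A_ack=287 B_seq=497 B_ack=266

Answer: 266 287 497 266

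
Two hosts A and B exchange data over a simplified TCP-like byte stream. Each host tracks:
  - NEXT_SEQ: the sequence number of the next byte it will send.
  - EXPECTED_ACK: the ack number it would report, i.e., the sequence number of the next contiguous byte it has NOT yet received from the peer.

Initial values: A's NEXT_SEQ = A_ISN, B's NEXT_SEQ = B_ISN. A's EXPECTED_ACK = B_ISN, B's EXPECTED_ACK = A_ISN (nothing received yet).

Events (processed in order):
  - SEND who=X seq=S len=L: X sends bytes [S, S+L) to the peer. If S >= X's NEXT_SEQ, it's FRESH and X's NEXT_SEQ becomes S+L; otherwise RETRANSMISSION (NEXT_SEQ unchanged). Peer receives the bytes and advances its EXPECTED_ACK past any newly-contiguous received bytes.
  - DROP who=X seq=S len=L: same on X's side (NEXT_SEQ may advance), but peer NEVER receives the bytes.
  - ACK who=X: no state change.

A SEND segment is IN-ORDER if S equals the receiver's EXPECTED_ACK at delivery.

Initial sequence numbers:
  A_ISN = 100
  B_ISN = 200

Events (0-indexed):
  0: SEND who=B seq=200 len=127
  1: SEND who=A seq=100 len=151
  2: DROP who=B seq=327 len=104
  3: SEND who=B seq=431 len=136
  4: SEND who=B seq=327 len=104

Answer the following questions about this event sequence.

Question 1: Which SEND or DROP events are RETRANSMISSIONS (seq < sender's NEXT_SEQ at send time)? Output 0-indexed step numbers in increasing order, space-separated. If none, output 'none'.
Answer: 4

Derivation:
Step 0: SEND seq=200 -> fresh
Step 1: SEND seq=100 -> fresh
Step 2: DROP seq=327 -> fresh
Step 3: SEND seq=431 -> fresh
Step 4: SEND seq=327 -> retransmit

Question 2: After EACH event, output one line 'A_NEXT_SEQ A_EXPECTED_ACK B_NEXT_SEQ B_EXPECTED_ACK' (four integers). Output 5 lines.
100 327 327 100
251 327 327 251
251 327 431 251
251 327 567 251
251 567 567 251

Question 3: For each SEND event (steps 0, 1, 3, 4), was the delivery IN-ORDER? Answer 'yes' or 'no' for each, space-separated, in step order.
Step 0: SEND seq=200 -> in-order
Step 1: SEND seq=100 -> in-order
Step 3: SEND seq=431 -> out-of-order
Step 4: SEND seq=327 -> in-order

Answer: yes yes no yes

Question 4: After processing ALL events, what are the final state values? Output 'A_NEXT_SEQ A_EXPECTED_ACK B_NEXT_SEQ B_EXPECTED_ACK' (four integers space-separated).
Answer: 251 567 567 251

Derivation:
After event 0: A_seq=100 A_ack=327 B_seq=327 B_ack=100
After event 1: A_seq=251 A_ack=327 B_seq=327 B_ack=251
After event 2: A_seq=251 A_ack=327 B_seq=431 B_ack=251
After event 3: A_seq=251 A_ack=327 B_seq=567 B_ack=251
After event 4: A_seq=251 A_ack=567 B_seq=567 B_ack=251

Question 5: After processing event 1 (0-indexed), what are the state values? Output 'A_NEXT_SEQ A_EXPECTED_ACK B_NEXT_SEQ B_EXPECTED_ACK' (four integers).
After event 0: A_seq=100 A_ack=327 B_seq=327 B_ack=100
After event 1: A_seq=251 A_ack=327 B_seq=327 B_ack=251

251 327 327 251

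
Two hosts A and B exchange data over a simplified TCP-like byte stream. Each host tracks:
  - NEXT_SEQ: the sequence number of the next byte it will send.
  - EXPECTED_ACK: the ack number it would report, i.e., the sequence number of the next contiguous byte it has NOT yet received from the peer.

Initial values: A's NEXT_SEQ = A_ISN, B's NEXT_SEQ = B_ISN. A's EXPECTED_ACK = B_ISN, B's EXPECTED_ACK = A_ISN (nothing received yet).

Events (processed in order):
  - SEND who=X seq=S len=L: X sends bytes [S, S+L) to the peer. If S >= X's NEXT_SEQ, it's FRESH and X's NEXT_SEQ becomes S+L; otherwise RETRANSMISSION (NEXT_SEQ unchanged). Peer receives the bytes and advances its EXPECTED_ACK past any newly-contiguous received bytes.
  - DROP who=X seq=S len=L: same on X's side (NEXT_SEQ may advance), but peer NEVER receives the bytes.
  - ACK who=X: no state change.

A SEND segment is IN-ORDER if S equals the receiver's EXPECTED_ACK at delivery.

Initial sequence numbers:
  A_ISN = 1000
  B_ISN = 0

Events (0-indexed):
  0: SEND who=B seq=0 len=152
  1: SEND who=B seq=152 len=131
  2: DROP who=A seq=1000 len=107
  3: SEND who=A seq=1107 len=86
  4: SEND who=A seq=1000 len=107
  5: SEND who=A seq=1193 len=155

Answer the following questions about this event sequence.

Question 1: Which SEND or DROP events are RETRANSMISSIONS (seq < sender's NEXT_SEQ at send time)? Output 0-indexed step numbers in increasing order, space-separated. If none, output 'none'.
Answer: 4

Derivation:
Step 0: SEND seq=0 -> fresh
Step 1: SEND seq=152 -> fresh
Step 2: DROP seq=1000 -> fresh
Step 3: SEND seq=1107 -> fresh
Step 4: SEND seq=1000 -> retransmit
Step 5: SEND seq=1193 -> fresh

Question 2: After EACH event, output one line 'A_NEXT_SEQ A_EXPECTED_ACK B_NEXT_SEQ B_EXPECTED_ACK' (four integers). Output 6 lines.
1000 152 152 1000
1000 283 283 1000
1107 283 283 1000
1193 283 283 1000
1193 283 283 1193
1348 283 283 1348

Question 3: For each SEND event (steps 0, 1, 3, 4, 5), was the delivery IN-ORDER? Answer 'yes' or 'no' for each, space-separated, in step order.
Step 0: SEND seq=0 -> in-order
Step 1: SEND seq=152 -> in-order
Step 3: SEND seq=1107 -> out-of-order
Step 4: SEND seq=1000 -> in-order
Step 5: SEND seq=1193 -> in-order

Answer: yes yes no yes yes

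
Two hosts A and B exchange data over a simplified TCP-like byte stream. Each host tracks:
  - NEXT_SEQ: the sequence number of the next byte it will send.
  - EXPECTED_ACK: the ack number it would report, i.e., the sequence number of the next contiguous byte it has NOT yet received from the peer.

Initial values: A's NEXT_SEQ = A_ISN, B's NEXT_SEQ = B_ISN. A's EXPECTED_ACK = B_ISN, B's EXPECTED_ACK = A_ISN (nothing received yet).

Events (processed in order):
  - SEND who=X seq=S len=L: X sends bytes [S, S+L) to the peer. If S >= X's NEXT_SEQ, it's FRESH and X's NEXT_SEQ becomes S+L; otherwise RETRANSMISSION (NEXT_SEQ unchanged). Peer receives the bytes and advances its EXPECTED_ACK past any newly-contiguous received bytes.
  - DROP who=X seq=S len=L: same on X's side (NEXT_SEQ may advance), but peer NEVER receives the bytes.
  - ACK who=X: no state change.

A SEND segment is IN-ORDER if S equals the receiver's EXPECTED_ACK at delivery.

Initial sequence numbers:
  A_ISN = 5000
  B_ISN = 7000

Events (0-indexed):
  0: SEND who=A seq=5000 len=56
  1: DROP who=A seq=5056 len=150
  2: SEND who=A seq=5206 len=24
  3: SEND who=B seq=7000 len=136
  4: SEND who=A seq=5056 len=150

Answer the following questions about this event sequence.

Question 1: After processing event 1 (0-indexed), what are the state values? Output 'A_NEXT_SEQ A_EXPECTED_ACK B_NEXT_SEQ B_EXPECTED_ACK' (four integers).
After event 0: A_seq=5056 A_ack=7000 B_seq=7000 B_ack=5056
After event 1: A_seq=5206 A_ack=7000 B_seq=7000 B_ack=5056

5206 7000 7000 5056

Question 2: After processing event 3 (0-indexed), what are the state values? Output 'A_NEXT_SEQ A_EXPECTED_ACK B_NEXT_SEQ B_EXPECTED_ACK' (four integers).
After event 0: A_seq=5056 A_ack=7000 B_seq=7000 B_ack=5056
After event 1: A_seq=5206 A_ack=7000 B_seq=7000 B_ack=5056
After event 2: A_seq=5230 A_ack=7000 B_seq=7000 B_ack=5056
After event 3: A_seq=5230 A_ack=7136 B_seq=7136 B_ack=5056

5230 7136 7136 5056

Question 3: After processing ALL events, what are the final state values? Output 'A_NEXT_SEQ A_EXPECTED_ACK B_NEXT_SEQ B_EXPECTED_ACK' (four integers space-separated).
Answer: 5230 7136 7136 5230

Derivation:
After event 0: A_seq=5056 A_ack=7000 B_seq=7000 B_ack=5056
After event 1: A_seq=5206 A_ack=7000 B_seq=7000 B_ack=5056
After event 2: A_seq=5230 A_ack=7000 B_seq=7000 B_ack=5056
After event 3: A_seq=5230 A_ack=7136 B_seq=7136 B_ack=5056
After event 4: A_seq=5230 A_ack=7136 B_seq=7136 B_ack=5230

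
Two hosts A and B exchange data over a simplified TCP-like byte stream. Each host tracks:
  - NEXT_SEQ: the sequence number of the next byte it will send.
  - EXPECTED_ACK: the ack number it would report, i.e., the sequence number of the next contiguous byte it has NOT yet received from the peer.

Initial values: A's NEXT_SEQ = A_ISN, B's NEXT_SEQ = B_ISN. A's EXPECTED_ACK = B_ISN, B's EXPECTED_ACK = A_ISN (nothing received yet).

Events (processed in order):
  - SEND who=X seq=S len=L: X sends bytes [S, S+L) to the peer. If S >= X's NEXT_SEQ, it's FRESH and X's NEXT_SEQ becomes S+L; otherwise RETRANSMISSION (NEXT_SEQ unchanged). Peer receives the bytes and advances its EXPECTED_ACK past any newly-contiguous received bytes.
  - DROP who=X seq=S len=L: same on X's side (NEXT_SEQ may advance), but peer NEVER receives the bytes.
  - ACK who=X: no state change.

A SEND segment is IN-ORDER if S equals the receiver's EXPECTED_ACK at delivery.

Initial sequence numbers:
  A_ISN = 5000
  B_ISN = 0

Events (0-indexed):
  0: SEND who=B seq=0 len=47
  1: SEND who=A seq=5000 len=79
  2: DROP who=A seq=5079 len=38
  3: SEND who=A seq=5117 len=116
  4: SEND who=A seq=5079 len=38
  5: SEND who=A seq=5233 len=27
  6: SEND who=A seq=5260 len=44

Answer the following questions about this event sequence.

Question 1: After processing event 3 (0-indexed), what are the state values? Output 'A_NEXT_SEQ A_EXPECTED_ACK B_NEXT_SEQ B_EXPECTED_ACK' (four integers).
After event 0: A_seq=5000 A_ack=47 B_seq=47 B_ack=5000
After event 1: A_seq=5079 A_ack=47 B_seq=47 B_ack=5079
After event 2: A_seq=5117 A_ack=47 B_seq=47 B_ack=5079
After event 3: A_seq=5233 A_ack=47 B_seq=47 B_ack=5079

5233 47 47 5079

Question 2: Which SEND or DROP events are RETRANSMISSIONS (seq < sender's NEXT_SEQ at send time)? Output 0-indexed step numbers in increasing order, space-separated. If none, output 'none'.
Step 0: SEND seq=0 -> fresh
Step 1: SEND seq=5000 -> fresh
Step 2: DROP seq=5079 -> fresh
Step 3: SEND seq=5117 -> fresh
Step 4: SEND seq=5079 -> retransmit
Step 5: SEND seq=5233 -> fresh
Step 6: SEND seq=5260 -> fresh

Answer: 4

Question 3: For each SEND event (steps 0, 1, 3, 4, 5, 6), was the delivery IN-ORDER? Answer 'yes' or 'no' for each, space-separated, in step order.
Step 0: SEND seq=0 -> in-order
Step 1: SEND seq=5000 -> in-order
Step 3: SEND seq=5117 -> out-of-order
Step 4: SEND seq=5079 -> in-order
Step 5: SEND seq=5233 -> in-order
Step 6: SEND seq=5260 -> in-order

Answer: yes yes no yes yes yes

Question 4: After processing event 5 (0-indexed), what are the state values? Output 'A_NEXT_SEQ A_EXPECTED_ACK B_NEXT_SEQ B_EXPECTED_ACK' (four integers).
After event 0: A_seq=5000 A_ack=47 B_seq=47 B_ack=5000
After event 1: A_seq=5079 A_ack=47 B_seq=47 B_ack=5079
After event 2: A_seq=5117 A_ack=47 B_seq=47 B_ack=5079
After event 3: A_seq=5233 A_ack=47 B_seq=47 B_ack=5079
After event 4: A_seq=5233 A_ack=47 B_seq=47 B_ack=5233
After event 5: A_seq=5260 A_ack=47 B_seq=47 B_ack=5260

5260 47 47 5260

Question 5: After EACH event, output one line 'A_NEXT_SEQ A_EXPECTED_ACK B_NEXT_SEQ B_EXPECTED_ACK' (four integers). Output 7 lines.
5000 47 47 5000
5079 47 47 5079
5117 47 47 5079
5233 47 47 5079
5233 47 47 5233
5260 47 47 5260
5304 47 47 5304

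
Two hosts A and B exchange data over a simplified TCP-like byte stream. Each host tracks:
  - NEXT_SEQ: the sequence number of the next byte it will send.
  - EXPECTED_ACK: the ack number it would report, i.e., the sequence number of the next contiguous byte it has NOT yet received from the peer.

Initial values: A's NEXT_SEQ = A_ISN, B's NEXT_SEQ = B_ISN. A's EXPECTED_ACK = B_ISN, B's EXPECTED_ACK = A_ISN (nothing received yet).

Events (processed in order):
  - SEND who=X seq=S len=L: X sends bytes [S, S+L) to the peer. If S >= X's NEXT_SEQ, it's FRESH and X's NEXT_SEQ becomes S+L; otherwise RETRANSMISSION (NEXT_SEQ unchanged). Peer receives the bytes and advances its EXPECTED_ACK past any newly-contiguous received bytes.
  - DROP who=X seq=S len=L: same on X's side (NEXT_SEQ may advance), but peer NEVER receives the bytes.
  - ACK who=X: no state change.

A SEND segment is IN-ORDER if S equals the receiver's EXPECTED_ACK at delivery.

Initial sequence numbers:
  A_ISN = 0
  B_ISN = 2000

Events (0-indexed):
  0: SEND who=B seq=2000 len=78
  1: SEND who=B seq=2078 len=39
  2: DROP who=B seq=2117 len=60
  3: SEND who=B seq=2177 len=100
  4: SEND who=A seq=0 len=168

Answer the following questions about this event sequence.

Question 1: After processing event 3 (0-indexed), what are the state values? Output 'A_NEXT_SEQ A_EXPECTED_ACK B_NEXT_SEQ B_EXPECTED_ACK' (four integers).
After event 0: A_seq=0 A_ack=2078 B_seq=2078 B_ack=0
After event 1: A_seq=0 A_ack=2117 B_seq=2117 B_ack=0
After event 2: A_seq=0 A_ack=2117 B_seq=2177 B_ack=0
After event 3: A_seq=0 A_ack=2117 B_seq=2277 B_ack=0

0 2117 2277 0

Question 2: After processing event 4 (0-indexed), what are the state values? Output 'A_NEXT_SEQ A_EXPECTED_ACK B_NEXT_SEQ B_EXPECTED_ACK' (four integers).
After event 0: A_seq=0 A_ack=2078 B_seq=2078 B_ack=0
After event 1: A_seq=0 A_ack=2117 B_seq=2117 B_ack=0
After event 2: A_seq=0 A_ack=2117 B_seq=2177 B_ack=0
After event 3: A_seq=0 A_ack=2117 B_seq=2277 B_ack=0
After event 4: A_seq=168 A_ack=2117 B_seq=2277 B_ack=168

168 2117 2277 168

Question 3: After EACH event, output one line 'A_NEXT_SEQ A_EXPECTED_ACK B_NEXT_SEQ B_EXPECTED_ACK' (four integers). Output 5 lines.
0 2078 2078 0
0 2117 2117 0
0 2117 2177 0
0 2117 2277 0
168 2117 2277 168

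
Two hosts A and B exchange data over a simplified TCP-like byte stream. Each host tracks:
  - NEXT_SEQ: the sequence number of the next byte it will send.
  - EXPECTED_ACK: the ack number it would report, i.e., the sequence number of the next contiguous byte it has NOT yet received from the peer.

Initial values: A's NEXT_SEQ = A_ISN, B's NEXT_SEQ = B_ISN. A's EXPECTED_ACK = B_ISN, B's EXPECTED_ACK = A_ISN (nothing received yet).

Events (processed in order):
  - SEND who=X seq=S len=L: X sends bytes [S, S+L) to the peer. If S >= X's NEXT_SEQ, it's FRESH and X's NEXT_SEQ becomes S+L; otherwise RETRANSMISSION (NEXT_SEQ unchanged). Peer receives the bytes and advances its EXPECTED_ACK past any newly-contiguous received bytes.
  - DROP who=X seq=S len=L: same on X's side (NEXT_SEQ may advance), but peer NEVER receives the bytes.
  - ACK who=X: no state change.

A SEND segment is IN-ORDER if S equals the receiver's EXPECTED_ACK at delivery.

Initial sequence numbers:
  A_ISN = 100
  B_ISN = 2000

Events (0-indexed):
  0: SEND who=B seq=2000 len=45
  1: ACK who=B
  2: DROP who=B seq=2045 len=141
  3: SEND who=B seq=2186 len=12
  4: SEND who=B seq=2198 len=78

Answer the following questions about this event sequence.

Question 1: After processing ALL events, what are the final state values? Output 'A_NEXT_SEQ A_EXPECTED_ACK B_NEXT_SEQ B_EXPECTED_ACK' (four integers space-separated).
Answer: 100 2045 2276 100

Derivation:
After event 0: A_seq=100 A_ack=2045 B_seq=2045 B_ack=100
After event 1: A_seq=100 A_ack=2045 B_seq=2045 B_ack=100
After event 2: A_seq=100 A_ack=2045 B_seq=2186 B_ack=100
After event 3: A_seq=100 A_ack=2045 B_seq=2198 B_ack=100
After event 4: A_seq=100 A_ack=2045 B_seq=2276 B_ack=100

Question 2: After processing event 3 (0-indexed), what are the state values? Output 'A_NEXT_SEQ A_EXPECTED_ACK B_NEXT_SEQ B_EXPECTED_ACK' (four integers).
After event 0: A_seq=100 A_ack=2045 B_seq=2045 B_ack=100
After event 1: A_seq=100 A_ack=2045 B_seq=2045 B_ack=100
After event 2: A_seq=100 A_ack=2045 B_seq=2186 B_ack=100
After event 3: A_seq=100 A_ack=2045 B_seq=2198 B_ack=100

100 2045 2198 100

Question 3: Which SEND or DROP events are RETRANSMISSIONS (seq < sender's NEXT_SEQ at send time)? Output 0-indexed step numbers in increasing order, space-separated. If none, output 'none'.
Step 0: SEND seq=2000 -> fresh
Step 2: DROP seq=2045 -> fresh
Step 3: SEND seq=2186 -> fresh
Step 4: SEND seq=2198 -> fresh

Answer: none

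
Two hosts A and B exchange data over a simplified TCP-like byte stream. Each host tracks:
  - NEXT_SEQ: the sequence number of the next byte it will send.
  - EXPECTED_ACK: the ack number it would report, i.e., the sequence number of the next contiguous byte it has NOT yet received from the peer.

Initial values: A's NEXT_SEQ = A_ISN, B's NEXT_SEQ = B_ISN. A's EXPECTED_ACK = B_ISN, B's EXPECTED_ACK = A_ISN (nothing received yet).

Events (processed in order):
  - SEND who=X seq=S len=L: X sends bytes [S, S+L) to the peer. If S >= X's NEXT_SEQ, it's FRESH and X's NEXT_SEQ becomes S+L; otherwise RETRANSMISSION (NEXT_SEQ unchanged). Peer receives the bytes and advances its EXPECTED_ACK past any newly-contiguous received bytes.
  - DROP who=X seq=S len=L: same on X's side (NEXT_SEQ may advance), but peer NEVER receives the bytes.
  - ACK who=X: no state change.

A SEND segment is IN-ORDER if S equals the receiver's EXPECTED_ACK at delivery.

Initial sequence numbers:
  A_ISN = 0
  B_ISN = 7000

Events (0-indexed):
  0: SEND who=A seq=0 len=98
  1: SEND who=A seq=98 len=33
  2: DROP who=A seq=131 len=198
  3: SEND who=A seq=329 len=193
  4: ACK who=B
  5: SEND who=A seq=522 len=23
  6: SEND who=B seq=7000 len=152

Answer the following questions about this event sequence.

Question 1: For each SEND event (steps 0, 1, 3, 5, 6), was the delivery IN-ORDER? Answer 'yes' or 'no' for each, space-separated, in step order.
Step 0: SEND seq=0 -> in-order
Step 1: SEND seq=98 -> in-order
Step 3: SEND seq=329 -> out-of-order
Step 5: SEND seq=522 -> out-of-order
Step 6: SEND seq=7000 -> in-order

Answer: yes yes no no yes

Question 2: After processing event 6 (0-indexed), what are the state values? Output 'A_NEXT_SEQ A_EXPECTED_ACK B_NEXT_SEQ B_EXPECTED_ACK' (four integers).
After event 0: A_seq=98 A_ack=7000 B_seq=7000 B_ack=98
After event 1: A_seq=131 A_ack=7000 B_seq=7000 B_ack=131
After event 2: A_seq=329 A_ack=7000 B_seq=7000 B_ack=131
After event 3: A_seq=522 A_ack=7000 B_seq=7000 B_ack=131
After event 4: A_seq=522 A_ack=7000 B_seq=7000 B_ack=131
After event 5: A_seq=545 A_ack=7000 B_seq=7000 B_ack=131
After event 6: A_seq=545 A_ack=7152 B_seq=7152 B_ack=131

545 7152 7152 131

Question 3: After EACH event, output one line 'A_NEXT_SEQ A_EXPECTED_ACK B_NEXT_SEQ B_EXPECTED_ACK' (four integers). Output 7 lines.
98 7000 7000 98
131 7000 7000 131
329 7000 7000 131
522 7000 7000 131
522 7000 7000 131
545 7000 7000 131
545 7152 7152 131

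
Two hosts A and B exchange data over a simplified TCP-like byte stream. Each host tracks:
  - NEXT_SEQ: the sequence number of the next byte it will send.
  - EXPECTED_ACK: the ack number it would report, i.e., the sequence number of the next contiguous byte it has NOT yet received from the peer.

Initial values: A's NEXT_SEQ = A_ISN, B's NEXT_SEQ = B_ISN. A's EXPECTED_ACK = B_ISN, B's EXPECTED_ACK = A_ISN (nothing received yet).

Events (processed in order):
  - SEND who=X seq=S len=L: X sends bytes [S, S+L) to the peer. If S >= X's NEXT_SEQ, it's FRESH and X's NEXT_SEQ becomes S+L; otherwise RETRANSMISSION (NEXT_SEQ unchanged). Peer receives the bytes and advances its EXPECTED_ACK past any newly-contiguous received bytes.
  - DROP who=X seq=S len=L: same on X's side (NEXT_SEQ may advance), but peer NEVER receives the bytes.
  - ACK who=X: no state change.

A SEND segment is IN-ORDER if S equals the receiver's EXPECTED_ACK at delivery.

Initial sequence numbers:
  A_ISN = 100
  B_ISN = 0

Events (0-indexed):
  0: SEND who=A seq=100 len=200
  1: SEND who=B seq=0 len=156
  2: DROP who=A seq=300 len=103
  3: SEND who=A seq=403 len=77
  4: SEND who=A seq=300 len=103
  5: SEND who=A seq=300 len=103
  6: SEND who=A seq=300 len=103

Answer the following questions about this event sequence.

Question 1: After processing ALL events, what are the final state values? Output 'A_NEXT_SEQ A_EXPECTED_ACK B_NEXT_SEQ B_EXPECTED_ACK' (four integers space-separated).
Answer: 480 156 156 480

Derivation:
After event 0: A_seq=300 A_ack=0 B_seq=0 B_ack=300
After event 1: A_seq=300 A_ack=156 B_seq=156 B_ack=300
After event 2: A_seq=403 A_ack=156 B_seq=156 B_ack=300
After event 3: A_seq=480 A_ack=156 B_seq=156 B_ack=300
After event 4: A_seq=480 A_ack=156 B_seq=156 B_ack=480
After event 5: A_seq=480 A_ack=156 B_seq=156 B_ack=480
After event 6: A_seq=480 A_ack=156 B_seq=156 B_ack=480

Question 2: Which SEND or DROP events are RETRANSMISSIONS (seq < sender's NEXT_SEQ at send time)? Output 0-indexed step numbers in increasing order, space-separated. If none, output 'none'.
Answer: 4 5 6

Derivation:
Step 0: SEND seq=100 -> fresh
Step 1: SEND seq=0 -> fresh
Step 2: DROP seq=300 -> fresh
Step 3: SEND seq=403 -> fresh
Step 4: SEND seq=300 -> retransmit
Step 5: SEND seq=300 -> retransmit
Step 6: SEND seq=300 -> retransmit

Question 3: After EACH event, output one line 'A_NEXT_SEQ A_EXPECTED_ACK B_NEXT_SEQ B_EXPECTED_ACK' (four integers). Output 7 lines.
300 0 0 300
300 156 156 300
403 156 156 300
480 156 156 300
480 156 156 480
480 156 156 480
480 156 156 480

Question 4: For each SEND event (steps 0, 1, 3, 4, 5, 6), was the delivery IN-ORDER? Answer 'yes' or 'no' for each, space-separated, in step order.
Step 0: SEND seq=100 -> in-order
Step 1: SEND seq=0 -> in-order
Step 3: SEND seq=403 -> out-of-order
Step 4: SEND seq=300 -> in-order
Step 5: SEND seq=300 -> out-of-order
Step 6: SEND seq=300 -> out-of-order

Answer: yes yes no yes no no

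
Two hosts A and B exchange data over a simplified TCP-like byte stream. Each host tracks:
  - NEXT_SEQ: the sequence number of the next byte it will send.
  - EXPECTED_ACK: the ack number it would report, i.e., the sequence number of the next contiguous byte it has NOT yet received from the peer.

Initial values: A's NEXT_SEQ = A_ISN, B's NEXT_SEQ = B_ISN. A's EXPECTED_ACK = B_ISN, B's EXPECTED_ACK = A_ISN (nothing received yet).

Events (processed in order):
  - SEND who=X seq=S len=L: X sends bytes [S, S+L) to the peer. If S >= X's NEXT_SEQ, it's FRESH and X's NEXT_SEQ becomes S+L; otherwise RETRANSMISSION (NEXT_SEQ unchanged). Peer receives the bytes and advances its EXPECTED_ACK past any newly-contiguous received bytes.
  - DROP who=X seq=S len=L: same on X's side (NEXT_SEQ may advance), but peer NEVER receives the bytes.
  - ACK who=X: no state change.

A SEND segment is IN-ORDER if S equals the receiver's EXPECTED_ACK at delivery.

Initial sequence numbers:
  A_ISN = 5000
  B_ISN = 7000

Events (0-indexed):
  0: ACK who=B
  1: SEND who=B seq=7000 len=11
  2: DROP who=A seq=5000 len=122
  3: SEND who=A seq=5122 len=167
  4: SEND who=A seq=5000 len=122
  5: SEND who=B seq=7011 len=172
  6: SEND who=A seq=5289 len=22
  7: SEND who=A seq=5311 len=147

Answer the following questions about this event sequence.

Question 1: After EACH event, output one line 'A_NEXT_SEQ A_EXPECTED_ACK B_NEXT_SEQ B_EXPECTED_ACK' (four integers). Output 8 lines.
5000 7000 7000 5000
5000 7011 7011 5000
5122 7011 7011 5000
5289 7011 7011 5000
5289 7011 7011 5289
5289 7183 7183 5289
5311 7183 7183 5311
5458 7183 7183 5458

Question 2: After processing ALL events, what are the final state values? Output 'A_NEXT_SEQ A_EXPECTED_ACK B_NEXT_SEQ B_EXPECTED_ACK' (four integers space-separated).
After event 0: A_seq=5000 A_ack=7000 B_seq=7000 B_ack=5000
After event 1: A_seq=5000 A_ack=7011 B_seq=7011 B_ack=5000
After event 2: A_seq=5122 A_ack=7011 B_seq=7011 B_ack=5000
After event 3: A_seq=5289 A_ack=7011 B_seq=7011 B_ack=5000
After event 4: A_seq=5289 A_ack=7011 B_seq=7011 B_ack=5289
After event 5: A_seq=5289 A_ack=7183 B_seq=7183 B_ack=5289
After event 6: A_seq=5311 A_ack=7183 B_seq=7183 B_ack=5311
After event 7: A_seq=5458 A_ack=7183 B_seq=7183 B_ack=5458

Answer: 5458 7183 7183 5458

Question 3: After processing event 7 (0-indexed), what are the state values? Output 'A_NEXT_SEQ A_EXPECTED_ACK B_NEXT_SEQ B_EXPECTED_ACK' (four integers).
After event 0: A_seq=5000 A_ack=7000 B_seq=7000 B_ack=5000
After event 1: A_seq=5000 A_ack=7011 B_seq=7011 B_ack=5000
After event 2: A_seq=5122 A_ack=7011 B_seq=7011 B_ack=5000
After event 3: A_seq=5289 A_ack=7011 B_seq=7011 B_ack=5000
After event 4: A_seq=5289 A_ack=7011 B_seq=7011 B_ack=5289
After event 5: A_seq=5289 A_ack=7183 B_seq=7183 B_ack=5289
After event 6: A_seq=5311 A_ack=7183 B_seq=7183 B_ack=5311
After event 7: A_seq=5458 A_ack=7183 B_seq=7183 B_ack=5458

5458 7183 7183 5458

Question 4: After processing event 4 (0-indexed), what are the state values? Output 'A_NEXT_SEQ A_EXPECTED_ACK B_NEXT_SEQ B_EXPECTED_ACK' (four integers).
After event 0: A_seq=5000 A_ack=7000 B_seq=7000 B_ack=5000
After event 1: A_seq=5000 A_ack=7011 B_seq=7011 B_ack=5000
After event 2: A_seq=5122 A_ack=7011 B_seq=7011 B_ack=5000
After event 3: A_seq=5289 A_ack=7011 B_seq=7011 B_ack=5000
After event 4: A_seq=5289 A_ack=7011 B_seq=7011 B_ack=5289

5289 7011 7011 5289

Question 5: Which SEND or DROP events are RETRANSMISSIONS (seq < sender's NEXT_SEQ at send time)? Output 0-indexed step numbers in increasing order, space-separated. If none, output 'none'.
Step 1: SEND seq=7000 -> fresh
Step 2: DROP seq=5000 -> fresh
Step 3: SEND seq=5122 -> fresh
Step 4: SEND seq=5000 -> retransmit
Step 5: SEND seq=7011 -> fresh
Step 6: SEND seq=5289 -> fresh
Step 7: SEND seq=5311 -> fresh

Answer: 4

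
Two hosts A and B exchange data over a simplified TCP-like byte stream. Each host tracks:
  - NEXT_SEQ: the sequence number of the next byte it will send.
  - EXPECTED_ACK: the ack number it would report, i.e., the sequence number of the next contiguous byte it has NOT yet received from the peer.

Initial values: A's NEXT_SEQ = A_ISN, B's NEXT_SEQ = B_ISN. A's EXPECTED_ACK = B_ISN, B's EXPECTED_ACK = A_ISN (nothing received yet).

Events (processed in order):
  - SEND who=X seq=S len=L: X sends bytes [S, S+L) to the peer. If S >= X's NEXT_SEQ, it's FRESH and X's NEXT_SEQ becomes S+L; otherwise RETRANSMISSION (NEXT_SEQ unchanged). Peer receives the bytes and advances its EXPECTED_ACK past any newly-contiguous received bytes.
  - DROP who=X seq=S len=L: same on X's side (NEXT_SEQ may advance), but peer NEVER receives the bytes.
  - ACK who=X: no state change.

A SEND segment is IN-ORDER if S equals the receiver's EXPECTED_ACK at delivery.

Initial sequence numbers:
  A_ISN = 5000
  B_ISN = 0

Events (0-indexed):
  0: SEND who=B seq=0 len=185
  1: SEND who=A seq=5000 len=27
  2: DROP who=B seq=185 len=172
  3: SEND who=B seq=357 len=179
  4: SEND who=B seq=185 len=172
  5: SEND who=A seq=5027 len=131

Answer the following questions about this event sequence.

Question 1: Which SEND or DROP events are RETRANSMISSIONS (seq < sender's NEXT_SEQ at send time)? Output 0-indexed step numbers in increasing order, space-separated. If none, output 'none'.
Step 0: SEND seq=0 -> fresh
Step 1: SEND seq=5000 -> fresh
Step 2: DROP seq=185 -> fresh
Step 3: SEND seq=357 -> fresh
Step 4: SEND seq=185 -> retransmit
Step 5: SEND seq=5027 -> fresh

Answer: 4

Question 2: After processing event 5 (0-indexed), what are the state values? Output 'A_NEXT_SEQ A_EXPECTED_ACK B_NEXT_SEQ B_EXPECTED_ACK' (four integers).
After event 0: A_seq=5000 A_ack=185 B_seq=185 B_ack=5000
After event 1: A_seq=5027 A_ack=185 B_seq=185 B_ack=5027
After event 2: A_seq=5027 A_ack=185 B_seq=357 B_ack=5027
After event 3: A_seq=5027 A_ack=185 B_seq=536 B_ack=5027
After event 4: A_seq=5027 A_ack=536 B_seq=536 B_ack=5027
After event 5: A_seq=5158 A_ack=536 B_seq=536 B_ack=5158

5158 536 536 5158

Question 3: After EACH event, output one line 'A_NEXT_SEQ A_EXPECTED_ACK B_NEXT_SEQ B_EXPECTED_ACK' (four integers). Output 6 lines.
5000 185 185 5000
5027 185 185 5027
5027 185 357 5027
5027 185 536 5027
5027 536 536 5027
5158 536 536 5158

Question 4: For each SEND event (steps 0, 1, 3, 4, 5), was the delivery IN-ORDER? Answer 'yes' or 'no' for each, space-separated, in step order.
Answer: yes yes no yes yes

Derivation:
Step 0: SEND seq=0 -> in-order
Step 1: SEND seq=5000 -> in-order
Step 3: SEND seq=357 -> out-of-order
Step 4: SEND seq=185 -> in-order
Step 5: SEND seq=5027 -> in-order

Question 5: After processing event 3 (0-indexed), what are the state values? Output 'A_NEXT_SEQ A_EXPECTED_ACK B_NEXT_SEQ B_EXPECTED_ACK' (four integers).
After event 0: A_seq=5000 A_ack=185 B_seq=185 B_ack=5000
After event 1: A_seq=5027 A_ack=185 B_seq=185 B_ack=5027
After event 2: A_seq=5027 A_ack=185 B_seq=357 B_ack=5027
After event 3: A_seq=5027 A_ack=185 B_seq=536 B_ack=5027

5027 185 536 5027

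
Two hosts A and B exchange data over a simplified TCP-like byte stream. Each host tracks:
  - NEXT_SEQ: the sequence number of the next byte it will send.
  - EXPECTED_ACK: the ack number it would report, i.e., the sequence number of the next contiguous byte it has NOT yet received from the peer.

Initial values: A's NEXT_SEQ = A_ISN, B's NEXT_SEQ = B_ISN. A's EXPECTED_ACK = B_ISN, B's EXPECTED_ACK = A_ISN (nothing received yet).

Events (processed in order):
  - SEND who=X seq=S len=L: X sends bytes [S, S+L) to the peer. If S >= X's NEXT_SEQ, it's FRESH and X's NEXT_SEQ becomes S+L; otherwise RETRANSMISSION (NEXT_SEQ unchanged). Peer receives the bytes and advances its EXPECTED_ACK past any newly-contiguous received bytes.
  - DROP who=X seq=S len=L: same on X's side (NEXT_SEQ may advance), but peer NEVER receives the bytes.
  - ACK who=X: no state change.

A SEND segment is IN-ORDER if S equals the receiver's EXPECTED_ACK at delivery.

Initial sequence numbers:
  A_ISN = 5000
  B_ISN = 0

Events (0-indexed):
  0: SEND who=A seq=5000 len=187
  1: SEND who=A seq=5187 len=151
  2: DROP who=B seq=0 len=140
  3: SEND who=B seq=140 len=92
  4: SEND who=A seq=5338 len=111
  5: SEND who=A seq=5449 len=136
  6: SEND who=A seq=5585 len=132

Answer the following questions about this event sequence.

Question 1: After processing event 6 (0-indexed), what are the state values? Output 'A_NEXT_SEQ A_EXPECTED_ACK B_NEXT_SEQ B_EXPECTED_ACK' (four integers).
After event 0: A_seq=5187 A_ack=0 B_seq=0 B_ack=5187
After event 1: A_seq=5338 A_ack=0 B_seq=0 B_ack=5338
After event 2: A_seq=5338 A_ack=0 B_seq=140 B_ack=5338
After event 3: A_seq=5338 A_ack=0 B_seq=232 B_ack=5338
After event 4: A_seq=5449 A_ack=0 B_seq=232 B_ack=5449
After event 5: A_seq=5585 A_ack=0 B_seq=232 B_ack=5585
After event 6: A_seq=5717 A_ack=0 B_seq=232 B_ack=5717

5717 0 232 5717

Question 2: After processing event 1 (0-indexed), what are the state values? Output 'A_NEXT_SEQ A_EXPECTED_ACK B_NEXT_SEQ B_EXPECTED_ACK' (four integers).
After event 0: A_seq=5187 A_ack=0 B_seq=0 B_ack=5187
After event 1: A_seq=5338 A_ack=0 B_seq=0 B_ack=5338

5338 0 0 5338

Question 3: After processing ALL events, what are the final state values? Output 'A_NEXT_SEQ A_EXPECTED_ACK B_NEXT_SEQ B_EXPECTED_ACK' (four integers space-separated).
After event 0: A_seq=5187 A_ack=0 B_seq=0 B_ack=5187
After event 1: A_seq=5338 A_ack=0 B_seq=0 B_ack=5338
After event 2: A_seq=5338 A_ack=0 B_seq=140 B_ack=5338
After event 3: A_seq=5338 A_ack=0 B_seq=232 B_ack=5338
After event 4: A_seq=5449 A_ack=0 B_seq=232 B_ack=5449
After event 5: A_seq=5585 A_ack=0 B_seq=232 B_ack=5585
After event 6: A_seq=5717 A_ack=0 B_seq=232 B_ack=5717

Answer: 5717 0 232 5717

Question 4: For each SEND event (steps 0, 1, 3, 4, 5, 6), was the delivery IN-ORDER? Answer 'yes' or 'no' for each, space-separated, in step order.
Answer: yes yes no yes yes yes

Derivation:
Step 0: SEND seq=5000 -> in-order
Step 1: SEND seq=5187 -> in-order
Step 3: SEND seq=140 -> out-of-order
Step 4: SEND seq=5338 -> in-order
Step 5: SEND seq=5449 -> in-order
Step 6: SEND seq=5585 -> in-order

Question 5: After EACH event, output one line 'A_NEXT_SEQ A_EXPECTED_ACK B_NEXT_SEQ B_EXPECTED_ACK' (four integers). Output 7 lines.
5187 0 0 5187
5338 0 0 5338
5338 0 140 5338
5338 0 232 5338
5449 0 232 5449
5585 0 232 5585
5717 0 232 5717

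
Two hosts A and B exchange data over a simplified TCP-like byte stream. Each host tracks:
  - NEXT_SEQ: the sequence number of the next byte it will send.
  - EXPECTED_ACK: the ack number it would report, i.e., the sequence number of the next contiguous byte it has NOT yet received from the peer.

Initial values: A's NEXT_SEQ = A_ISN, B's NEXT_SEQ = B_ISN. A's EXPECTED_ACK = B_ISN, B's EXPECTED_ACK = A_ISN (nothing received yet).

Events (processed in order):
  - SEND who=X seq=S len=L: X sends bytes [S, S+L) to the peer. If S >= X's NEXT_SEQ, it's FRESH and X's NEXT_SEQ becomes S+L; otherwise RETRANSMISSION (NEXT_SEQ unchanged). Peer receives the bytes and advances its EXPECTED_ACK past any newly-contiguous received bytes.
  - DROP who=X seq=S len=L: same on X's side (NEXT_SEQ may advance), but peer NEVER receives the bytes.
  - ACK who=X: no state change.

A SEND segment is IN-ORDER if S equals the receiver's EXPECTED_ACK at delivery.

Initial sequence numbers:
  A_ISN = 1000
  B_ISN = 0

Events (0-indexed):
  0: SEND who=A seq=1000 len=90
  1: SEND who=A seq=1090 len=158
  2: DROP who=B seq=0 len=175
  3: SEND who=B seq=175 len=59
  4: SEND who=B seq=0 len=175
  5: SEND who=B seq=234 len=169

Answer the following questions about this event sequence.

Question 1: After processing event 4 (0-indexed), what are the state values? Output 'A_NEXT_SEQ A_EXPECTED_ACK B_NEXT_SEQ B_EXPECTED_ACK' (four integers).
After event 0: A_seq=1090 A_ack=0 B_seq=0 B_ack=1090
After event 1: A_seq=1248 A_ack=0 B_seq=0 B_ack=1248
After event 2: A_seq=1248 A_ack=0 B_seq=175 B_ack=1248
After event 3: A_seq=1248 A_ack=0 B_seq=234 B_ack=1248
After event 4: A_seq=1248 A_ack=234 B_seq=234 B_ack=1248

1248 234 234 1248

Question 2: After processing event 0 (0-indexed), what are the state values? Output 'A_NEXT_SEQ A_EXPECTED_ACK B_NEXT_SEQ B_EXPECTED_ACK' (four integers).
After event 0: A_seq=1090 A_ack=0 B_seq=0 B_ack=1090

1090 0 0 1090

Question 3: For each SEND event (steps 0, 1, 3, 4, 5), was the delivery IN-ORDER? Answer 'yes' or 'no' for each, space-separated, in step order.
Answer: yes yes no yes yes

Derivation:
Step 0: SEND seq=1000 -> in-order
Step 1: SEND seq=1090 -> in-order
Step 3: SEND seq=175 -> out-of-order
Step 4: SEND seq=0 -> in-order
Step 5: SEND seq=234 -> in-order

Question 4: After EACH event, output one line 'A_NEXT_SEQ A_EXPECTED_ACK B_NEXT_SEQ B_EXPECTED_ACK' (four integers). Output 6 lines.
1090 0 0 1090
1248 0 0 1248
1248 0 175 1248
1248 0 234 1248
1248 234 234 1248
1248 403 403 1248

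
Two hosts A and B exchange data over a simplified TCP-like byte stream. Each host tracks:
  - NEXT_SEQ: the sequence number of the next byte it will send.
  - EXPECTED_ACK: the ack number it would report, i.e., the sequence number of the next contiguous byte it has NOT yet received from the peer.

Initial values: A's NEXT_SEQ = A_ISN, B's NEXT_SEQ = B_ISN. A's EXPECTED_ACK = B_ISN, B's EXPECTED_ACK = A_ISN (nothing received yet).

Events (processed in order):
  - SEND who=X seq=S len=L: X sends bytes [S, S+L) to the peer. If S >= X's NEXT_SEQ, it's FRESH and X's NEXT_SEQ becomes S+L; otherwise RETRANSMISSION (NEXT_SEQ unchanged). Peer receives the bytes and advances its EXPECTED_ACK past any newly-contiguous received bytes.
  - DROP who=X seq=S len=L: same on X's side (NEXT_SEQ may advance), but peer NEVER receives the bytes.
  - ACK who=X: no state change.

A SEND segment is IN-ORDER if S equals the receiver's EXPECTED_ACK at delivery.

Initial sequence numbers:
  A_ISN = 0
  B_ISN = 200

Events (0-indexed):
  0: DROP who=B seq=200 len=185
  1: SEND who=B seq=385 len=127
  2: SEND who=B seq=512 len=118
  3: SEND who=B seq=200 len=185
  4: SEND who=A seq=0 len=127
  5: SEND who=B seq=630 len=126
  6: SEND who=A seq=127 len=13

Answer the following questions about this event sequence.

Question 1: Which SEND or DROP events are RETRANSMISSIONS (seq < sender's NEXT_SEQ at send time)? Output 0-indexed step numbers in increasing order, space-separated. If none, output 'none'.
Step 0: DROP seq=200 -> fresh
Step 1: SEND seq=385 -> fresh
Step 2: SEND seq=512 -> fresh
Step 3: SEND seq=200 -> retransmit
Step 4: SEND seq=0 -> fresh
Step 5: SEND seq=630 -> fresh
Step 6: SEND seq=127 -> fresh

Answer: 3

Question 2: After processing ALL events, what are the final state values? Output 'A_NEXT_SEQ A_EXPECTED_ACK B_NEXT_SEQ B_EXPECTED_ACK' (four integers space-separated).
After event 0: A_seq=0 A_ack=200 B_seq=385 B_ack=0
After event 1: A_seq=0 A_ack=200 B_seq=512 B_ack=0
After event 2: A_seq=0 A_ack=200 B_seq=630 B_ack=0
After event 3: A_seq=0 A_ack=630 B_seq=630 B_ack=0
After event 4: A_seq=127 A_ack=630 B_seq=630 B_ack=127
After event 5: A_seq=127 A_ack=756 B_seq=756 B_ack=127
After event 6: A_seq=140 A_ack=756 B_seq=756 B_ack=140

Answer: 140 756 756 140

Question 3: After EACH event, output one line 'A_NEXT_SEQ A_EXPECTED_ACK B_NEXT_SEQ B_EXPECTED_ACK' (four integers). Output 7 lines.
0 200 385 0
0 200 512 0
0 200 630 0
0 630 630 0
127 630 630 127
127 756 756 127
140 756 756 140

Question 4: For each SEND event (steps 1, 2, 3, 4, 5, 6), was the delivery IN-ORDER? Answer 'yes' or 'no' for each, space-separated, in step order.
Step 1: SEND seq=385 -> out-of-order
Step 2: SEND seq=512 -> out-of-order
Step 3: SEND seq=200 -> in-order
Step 4: SEND seq=0 -> in-order
Step 5: SEND seq=630 -> in-order
Step 6: SEND seq=127 -> in-order

Answer: no no yes yes yes yes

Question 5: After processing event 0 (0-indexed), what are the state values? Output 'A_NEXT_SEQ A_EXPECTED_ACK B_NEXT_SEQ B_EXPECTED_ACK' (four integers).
After event 0: A_seq=0 A_ack=200 B_seq=385 B_ack=0

0 200 385 0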